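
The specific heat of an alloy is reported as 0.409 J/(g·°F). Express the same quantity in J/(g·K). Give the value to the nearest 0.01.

0.74 J/(g·K)

Since only a temperature interval is involved, the additive offset between the scales drops out.
A change of 1 K is a change of 1.8°F, so per K the value is 0.409 × 1.8 = 0.74.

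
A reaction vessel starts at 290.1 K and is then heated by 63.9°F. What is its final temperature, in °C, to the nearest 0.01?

52.45°C

Initial temperature in Celsius: 290.1 - 273.15 = 16.9500°C.
The 63.9°F change is an interval, so only the factor 5/9 applies: +63.9 × 5/9 = +35.5000°C.
Final Celsius temperature: 16.9500 + 35.5000 = 52.4500°C.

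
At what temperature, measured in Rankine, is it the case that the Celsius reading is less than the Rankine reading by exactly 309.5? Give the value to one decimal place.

81.8°R

Let R be the Rankine reading. The Celsius reading is C = 5/9·R - 273.15.
Require C - R = -309.5: (-4/9)·R - 273.15 = -309.5.
R = (-309.5 + 273.15) / (-4/9) = 81.8.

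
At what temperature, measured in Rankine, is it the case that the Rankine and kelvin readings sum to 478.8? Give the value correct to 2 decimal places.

Let R be the Rankine reading. The kelvin reading is K = 5/9·R.
Require R + K = 478.8: (14/9)·R = 478.8.
R = (478.8) / (14/9) = 307.80.

307.80°R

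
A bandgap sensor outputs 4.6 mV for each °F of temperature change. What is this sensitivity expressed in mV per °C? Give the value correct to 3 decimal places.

The quantity depends on a temperature interval, so only the ratio of degree sizes applies; the offset between the scales is irrelevant.
A change of 1°C is a change of 1.8°F, so per °C the value is 4.6 × 1.8 = 8.280.

8.280 mV per °C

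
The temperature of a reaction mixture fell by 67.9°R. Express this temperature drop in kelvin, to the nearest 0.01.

For a temperature interval the offset drops out; only the factor 5/9 applies.
67.9 × 5/9 = 37.72.

37.72 K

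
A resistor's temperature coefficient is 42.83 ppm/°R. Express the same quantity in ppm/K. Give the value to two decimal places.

77.09 ppm/K

Since only a temperature interval is involved, the additive offset between the scales drops out.
A change of 1 K is a change of 1.8°R, so per K the value is 42.83 × 1.8 = 77.09.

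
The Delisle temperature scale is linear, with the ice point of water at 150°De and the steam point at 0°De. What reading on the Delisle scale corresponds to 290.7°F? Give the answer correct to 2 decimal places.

-65.58°De

First in Celsius: (290.7 - 32) × 5/9 = 143.7222°C.
Linearly onto the Delisle scale: 150 + (143.7222 / 100) × (0 - 150) = -65.58°De.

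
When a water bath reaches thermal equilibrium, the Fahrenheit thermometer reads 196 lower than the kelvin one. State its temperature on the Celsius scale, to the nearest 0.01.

56.44°C

Let x be the kelvin reading; then the Fahrenheit reading is 1.8·x - 459.67.
(1.8·x - 459.67) - x = -196  ⇒  (0.8)·x = 263.67  ⇒  x = 329.5875 K.
In Celsius: 329.5875 - 273.15 = 56.44°C.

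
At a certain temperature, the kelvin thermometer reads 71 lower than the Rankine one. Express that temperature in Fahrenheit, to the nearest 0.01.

-299.92°F

Let x be the Rankine reading; then the kelvin reading is 5/9·x.
(5/9·x) - x = -71  ⇒  (-4/9)·x = -71  ⇒  x = 159.7500°R.
In Celsius: (159.75 - 491.67) × 5/9 = -184.4000°C.
In Fahrenheit: -184.4000 × 1.8 + 32 = -299.92°F.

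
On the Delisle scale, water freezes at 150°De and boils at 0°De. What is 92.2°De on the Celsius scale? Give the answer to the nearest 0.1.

38.5°C

Linear interpolation between the fixed points: C = (92.2 - 150) × 100 / (0 - 150) = 38.5333°C.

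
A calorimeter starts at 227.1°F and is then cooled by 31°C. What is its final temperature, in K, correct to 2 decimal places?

Initial temperature in Celsius: (227.1 - 32) × 5/9 = 108.3889°C.
Final Celsius temperature: 108.3889 - 31.0000 = 77.3889°C.
In kelvin: 77.3889 + 273.15 = 350.54 K.

350.54 K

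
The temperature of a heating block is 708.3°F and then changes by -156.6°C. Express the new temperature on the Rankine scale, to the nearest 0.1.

Initial temperature in Celsius: (708.3 - 32) × 5/9 = 375.7222°C.
Final Celsius temperature: 375.7222 - 156.6000 = 219.1222°C.
In Rankine: 219.1222 × 1.8 + 491.67 = 886.1°R.

886.1°R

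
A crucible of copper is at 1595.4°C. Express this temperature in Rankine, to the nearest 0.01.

3363.39°R

In Rankine: 1595.4000 × 1.8 + 491.67 = 3363.39°R.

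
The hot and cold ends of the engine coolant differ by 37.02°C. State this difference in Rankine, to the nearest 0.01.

Only the scale ratio 1.8 matters for a change in temperature.
37.02 × 1.8 = 66.64.

66.64°R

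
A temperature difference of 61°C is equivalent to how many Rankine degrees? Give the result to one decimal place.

109.8°R

An interval of 1°C corresponds to 1.8°R.
61 × 1.8 = 109.8.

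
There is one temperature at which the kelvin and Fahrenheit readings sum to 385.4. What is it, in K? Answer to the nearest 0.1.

301.8 K

Let K be the kelvin reading. The Fahrenheit reading is F = 1.8·K - 459.67.
Require K + F = 385.4: (2.8)·K - 459.67 = 385.4.
K = (385.4 + 459.67) / (2.8) = 301.8.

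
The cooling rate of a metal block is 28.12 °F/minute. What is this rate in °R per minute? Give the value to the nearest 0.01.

The quantity depends on a temperature interval, so only the ratio of degree sizes applies; the offset between the scales is irrelevant.
A change of 1°F is a change of 1°R, so 28.12 × 1 = 28.12.

28.12 °R/minute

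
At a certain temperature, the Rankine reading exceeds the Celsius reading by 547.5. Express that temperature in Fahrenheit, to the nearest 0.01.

157.62°F

Let x be the Celsius reading; then the Rankine reading is 1.8·x + 491.67.
(1.8·x + 491.67) - x = 547.5  ⇒  (0.8)·x = 55.83  ⇒  x = 69.7875°C.
In Fahrenheit: 69.7875 × 1.8 + 32 = 157.62°F.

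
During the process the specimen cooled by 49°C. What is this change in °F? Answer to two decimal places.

For a temperature interval the offset drops out; only the factor 1.8 applies.
49 × 1.8 = 88.20.

88.20°F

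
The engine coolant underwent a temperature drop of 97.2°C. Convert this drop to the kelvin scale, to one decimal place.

97.2 K

Celsius and kelvin degrees are the same size, so the interval is unchanged: 97.2.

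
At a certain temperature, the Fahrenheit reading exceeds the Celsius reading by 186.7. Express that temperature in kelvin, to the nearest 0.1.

466.5 K

Let x be the Fahrenheit reading; then the Celsius reading is 5/9·x - 17.7778.
(5/9·x - 17.7778) - x = -186.7  ⇒  (-4/9)·x = -168.922  ⇒  x = 380.0750°F.
In Celsius: (380.075 - 32) × 5/9 = 193.3750°C.
In kelvin: 193.3750 + 273.15 = 466.5 K.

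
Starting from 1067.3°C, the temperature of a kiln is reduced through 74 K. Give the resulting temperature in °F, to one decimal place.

The 74 K change is an interval; Kelvin and Celsius degrees are the same size, so ΔC = -74°C.
Final Celsius temperature: 1067.3000 - 74.0000 = 993.3000°C.
In Fahrenheit: 993.3000 × 1.8 + 32 = 1819.9°F.

1819.9°F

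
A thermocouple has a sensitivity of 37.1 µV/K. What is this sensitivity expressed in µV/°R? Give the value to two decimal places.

Since only a temperature interval is involved, the additive offset between the scales drops out.
A change of 1°R is a change of 5/9 K, so per °R the value is 37.1 × 5/9 = 20.61.

20.61 µV/°R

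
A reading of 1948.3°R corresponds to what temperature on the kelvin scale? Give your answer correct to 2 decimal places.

1082.39 K

In Celsius: (1948.3 - 491.67) × 5/9 = 809.2389°C.
In kelvin: 809.2389 + 273.15 = 1082.39 K.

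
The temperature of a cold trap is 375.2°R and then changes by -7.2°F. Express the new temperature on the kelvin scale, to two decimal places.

Initial temperature in Celsius: (375.2 - 491.67) × 5/9 = -64.7056°C.
The 7.2°F change is an interval, so only the factor 5/9 applies: -7.2 × 5/9 = -4.0000°C.
Final Celsius temperature: -64.7056 - 4.0000 = -68.7056°C.
In kelvin: -68.7056 + 273.15 = 204.44 K.

204.44 K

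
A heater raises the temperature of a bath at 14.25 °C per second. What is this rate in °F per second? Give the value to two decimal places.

Since only a temperature interval is involved, the additive offset between the scales drops out.
A change of 1°C is a change of 1.8°F, so 14.25 × 1.8 = 25.65.

25.65 °F/second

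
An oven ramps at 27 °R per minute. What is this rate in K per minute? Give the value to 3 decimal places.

Since only a temperature interval is involved, the additive offset between the scales drops out.
A change of 1°R is a change of 5/9 K, so 27 × 5/9 = 15.000.

15.000 K/minute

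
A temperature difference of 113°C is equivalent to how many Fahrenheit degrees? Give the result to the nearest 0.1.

203.4°F

An interval of 1°C corresponds to 1.8°F.
113 × 1.8 = 203.4.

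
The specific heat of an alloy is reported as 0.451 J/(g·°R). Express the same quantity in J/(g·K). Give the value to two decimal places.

0.81 J/(g·K)

Since only a temperature interval is involved, the additive offset between the scales drops out.
A change of 1 K is a change of 1.8°R, so per K the value is 0.451 × 1.8 = 0.81.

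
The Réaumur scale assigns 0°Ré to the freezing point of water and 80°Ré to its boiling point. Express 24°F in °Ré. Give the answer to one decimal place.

First in Celsius: (24 - 32) × 5/9 = -4.4444°C.
Linearly onto the Réaumur scale: 0 + (-4.4444 / 100) × (80 - 0) = -3.6°Ré.

-3.6°Ré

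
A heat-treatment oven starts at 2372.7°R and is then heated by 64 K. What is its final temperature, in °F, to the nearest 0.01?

Initial temperature in Celsius: (2372.7 - 491.67) × 5/9 = 1045.0167°C.
The 64 K change is an interval; Kelvin and Celsius degrees are the same size, so ΔC = +64°C.
Final Celsius temperature: 1045.0167 + 64.0000 = 1109.0167°C.
In Fahrenheit: 1109.0167 × 1.8 + 32 = 2028.23°F.

2028.23°F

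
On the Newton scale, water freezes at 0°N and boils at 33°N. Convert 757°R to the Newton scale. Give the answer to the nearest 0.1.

First in Celsius: (757 - 491.67) × 5/9 = 147.4056°C.
Linearly onto the Newton scale: 0 + (147.4056 / 100) × (33 - 0) = 48.6°N.

48.6°N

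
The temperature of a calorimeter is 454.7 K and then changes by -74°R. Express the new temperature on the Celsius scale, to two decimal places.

Initial temperature in Celsius: 454.7 - 273.15 = 181.5500°C.
The 74°R change is an interval, so only the factor 5/9 applies: -74 × 5/9 = -41.1111°C.
Final Celsius temperature: 181.5500 - 41.1111 = 140.4389°C.

140.44°C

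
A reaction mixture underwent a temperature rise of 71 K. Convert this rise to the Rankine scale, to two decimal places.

An interval of 1 K corresponds to 1.8°R.
71 × 1.8 = 127.80.

127.80°R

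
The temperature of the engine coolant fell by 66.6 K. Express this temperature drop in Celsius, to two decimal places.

Kelvin and Celsius degrees are the same size, so the interval is unchanged: 66.60.

66.60°C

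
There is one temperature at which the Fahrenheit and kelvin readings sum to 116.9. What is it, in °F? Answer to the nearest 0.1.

Let F be the Fahrenheit reading. The kelvin reading is K = 5/9·F + 255.372.
Require F + K = 116.9: (14/9)·F + 255.372 = 116.9.
F = (116.9 - 255.372) / (14/9) = -89.0.

-89.0°F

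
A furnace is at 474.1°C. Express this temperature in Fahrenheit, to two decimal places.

885.38°F

In Fahrenheit: 474.1000 × 1.8 + 32 = 885.38°F.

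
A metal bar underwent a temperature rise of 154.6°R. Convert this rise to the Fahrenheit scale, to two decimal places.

Rankine and Fahrenheit degrees are the same size, so the interval is unchanged: 154.60.

154.60°F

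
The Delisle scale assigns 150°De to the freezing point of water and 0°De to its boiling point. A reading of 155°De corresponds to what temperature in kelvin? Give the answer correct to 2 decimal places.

269.82 K

Linear interpolation between the fixed points: C = (155 - 150) × 100 / (0 - 150) = -3.3333°C.
Then -3.3333 + 273.15 = 269.82 K.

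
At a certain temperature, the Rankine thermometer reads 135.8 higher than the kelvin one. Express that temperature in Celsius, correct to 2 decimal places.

-103.40°C

Let x be the kelvin reading; then the Rankine reading is 1.8·x.
(1.8·x) - x = 135.8  ⇒  (0.8)·x = 135.8  ⇒  x = 169.7500 K.
In Celsius: 169.75 - 273.15 = -103.40°C.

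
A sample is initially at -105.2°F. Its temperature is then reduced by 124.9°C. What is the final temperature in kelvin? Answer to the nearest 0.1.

72.0 K

Initial temperature in Celsius: (-105.2 - 32) × 5/9 = -76.2222°C.
Final Celsius temperature: -76.2222 - 124.9000 = -201.1222°C.
In kelvin: -201.1222 + 273.15 = 72.0 K.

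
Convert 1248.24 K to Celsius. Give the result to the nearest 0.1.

In Celsius: 1248.24 - 273.15 = 975.0900°C.

975.1°C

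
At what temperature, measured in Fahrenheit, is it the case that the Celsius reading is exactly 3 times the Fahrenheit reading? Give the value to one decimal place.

-7.3°F

Let F be the Fahrenheit reading. The Celsius reading is C = 5/9·F - 17.7778.
Require C = 3·F: 5/9·F - 17.7778 = 3·F.
(-22/9)·F = 17.7778  ⇒  F = -7.3.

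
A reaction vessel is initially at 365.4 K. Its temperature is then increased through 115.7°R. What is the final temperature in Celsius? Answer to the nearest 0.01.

Initial temperature in Celsius: 365.4 - 273.15 = 92.2500°C.
The 115.7°R change is an interval, so only the factor 5/9 applies: +115.7 × 5/9 = +64.2778°C.
Final Celsius temperature: 92.2500 + 64.2778 = 156.5278°C.

156.53°C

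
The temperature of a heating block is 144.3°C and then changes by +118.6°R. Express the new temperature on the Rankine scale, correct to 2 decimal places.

870.01°R

The 118.6°R change is an interval, so only the factor 5/9 applies: +118.6 × 5/9 = +65.8889°C.
Final Celsius temperature: 144.3000 + 65.8889 = 210.1889°C.
In Rankine: 210.1889 × 1.8 + 491.67 = 870.01°R.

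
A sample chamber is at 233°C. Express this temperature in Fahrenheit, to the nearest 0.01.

In Fahrenheit: 233.0000 × 1.8 + 32 = 451.40°F.

451.40°F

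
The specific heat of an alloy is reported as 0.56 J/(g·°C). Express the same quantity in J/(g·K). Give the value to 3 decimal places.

Since only a temperature interval is involved, the additive offset between the scales drops out.
A change of 1 K is a change of 1°C, so per K the value is 0.56 × 1 = 0.560.

0.560 J/(g·K)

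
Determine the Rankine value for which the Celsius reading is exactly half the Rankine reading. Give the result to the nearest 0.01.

4916.70°R

Let R be the Rankine reading. The Celsius reading is C = 5/9·R - 273.15.
Require C = 0.5·R: 5/9·R - 273.15 = 0.5·R.
(1/18)·R = 273.15  ⇒  R = 4916.70.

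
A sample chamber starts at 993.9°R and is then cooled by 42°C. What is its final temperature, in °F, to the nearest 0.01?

Initial temperature in Celsius: (993.9 - 491.67) × 5/9 = 279.0167°C.
Final Celsius temperature: 279.0167 - 42.0000 = 237.0167°C.
In Fahrenheit: 237.0167 × 1.8 + 32 = 458.63°F.

458.63°F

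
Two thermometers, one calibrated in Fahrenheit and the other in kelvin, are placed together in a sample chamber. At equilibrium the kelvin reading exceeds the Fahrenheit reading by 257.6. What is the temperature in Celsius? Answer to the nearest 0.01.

Let x be the Fahrenheit reading; then the kelvin reading is 5/9·x + 255.372.
(5/9·x + 255.372) - x = 257.6  ⇒  (-4/9)·x = 2.22778  ⇒  x = -5.0125°F.
In Celsius: (-5.0125 - 32) × 5/9 = -20.56°C.

-20.56°C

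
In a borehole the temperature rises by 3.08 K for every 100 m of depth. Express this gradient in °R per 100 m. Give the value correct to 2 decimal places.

5.54 °R/100 m

The quantity depends on a temperature interval, so only the ratio of degree sizes applies; the offset between the scales is irrelevant.
A change of 1 K is a change of 1.8°R, so 3.08 × 1.8 = 5.54.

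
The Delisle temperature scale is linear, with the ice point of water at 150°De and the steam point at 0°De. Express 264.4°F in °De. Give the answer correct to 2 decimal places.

First in Celsius: (264.4 - 32) × 5/9 = 129.1111°C.
Linearly onto the Delisle scale: 150 + (129.1111 / 100) × (0 - 150) = -43.67°De.

-43.67°De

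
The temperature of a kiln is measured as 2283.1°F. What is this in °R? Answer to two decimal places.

2742.77°R

In Celsius: (2283.1 - 32) × 5/9 = 1250.6111°C.
In Rankine: 1250.6111 × 1.8 + 491.67 = 2742.77°R.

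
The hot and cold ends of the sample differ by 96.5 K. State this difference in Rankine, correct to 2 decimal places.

173.70°R

An interval of 1 K corresponds to 1.8°R.
96.5 × 1.8 = 173.70.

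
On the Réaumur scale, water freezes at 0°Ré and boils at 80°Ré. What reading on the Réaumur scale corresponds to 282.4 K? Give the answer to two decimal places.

7.40°Ré

First in Celsius: 282.4 - 273.15 = 9.2500°C.
Linearly onto the Réaumur scale: 0 + (9.2500 / 100) × (80 - 0) = 7.40°Ré.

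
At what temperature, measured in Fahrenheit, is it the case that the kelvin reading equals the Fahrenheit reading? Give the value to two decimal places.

574.59°F

Let F be the Fahrenheit reading. The kelvin reading is K = 5/9·F + 255.372.
Set K = F: 5/9·F + 255.372 = F.
(-4/9)·F = -255.372  ⇒  F = 574.59.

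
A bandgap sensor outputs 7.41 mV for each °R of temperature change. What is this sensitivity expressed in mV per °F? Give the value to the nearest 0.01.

7.41 mV per °F

The quantity depends on a temperature interval, so only the ratio of degree sizes applies; the offset between the scales is irrelevant.
A change of 1°F is a change of 1°R, so per °F the value is 7.41 × 1 = 7.41.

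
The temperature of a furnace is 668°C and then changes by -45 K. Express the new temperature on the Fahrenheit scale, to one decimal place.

The 45 K change is an interval; Kelvin and Celsius degrees are the same size, so ΔC = -45°C.
Final Celsius temperature: 668.0000 - 45.0000 = 623.0000°C.
In Fahrenheit: 623.0000 × 1.8 + 32 = 1153.4°F.

1153.4°F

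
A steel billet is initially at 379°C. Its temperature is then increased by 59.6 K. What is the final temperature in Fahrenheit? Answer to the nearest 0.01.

The 59.6 K change is an interval; Kelvin and Celsius degrees are the same size, so ΔC = +59.6°C.
Final Celsius temperature: 379.0000 + 59.6000 = 438.6000°C.
In Fahrenheit: 438.6000 × 1.8 + 32 = 821.48°F.

821.48°F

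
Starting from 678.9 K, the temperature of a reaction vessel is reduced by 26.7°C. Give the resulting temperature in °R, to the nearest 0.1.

1174.0°R

Initial temperature in Celsius: 678.9 - 273.15 = 405.7500°C.
Final Celsius temperature: 405.7500 - 26.7000 = 379.0500°C.
In Rankine: 379.0500 × 1.8 + 491.67 = 1174.0°R.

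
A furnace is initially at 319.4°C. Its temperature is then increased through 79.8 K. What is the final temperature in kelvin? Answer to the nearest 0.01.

The 79.8 K change is an interval; Kelvin and Celsius degrees are the same size, so ΔC = +79.8°C.
Final Celsius temperature: 319.4000 + 79.8000 = 399.2000°C.
In kelvin: 399.2000 + 273.15 = 672.35 K.

672.35 K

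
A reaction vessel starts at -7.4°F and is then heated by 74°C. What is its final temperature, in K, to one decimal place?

Initial temperature in Celsius: (-7.4 - 32) × 5/9 = -21.8889°C.
Final Celsius temperature: -21.8889 + 74.0000 = 52.1111°C.
In kelvin: 52.1111 + 273.15 = 325.3 K.

325.3 K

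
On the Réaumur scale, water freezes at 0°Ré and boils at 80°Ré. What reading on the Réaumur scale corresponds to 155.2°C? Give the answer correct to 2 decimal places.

124.16°Ré

Linearly onto the Réaumur scale: 0 + (155.2000 / 100) × (80 - 0) = 124.16°Ré.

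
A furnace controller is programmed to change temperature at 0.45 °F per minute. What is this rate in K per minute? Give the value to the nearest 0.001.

0.250 K/minute

Since only a temperature interval is involved, the additive offset between the scales drops out.
A change of 1°F is a change of 5/9 K, so 0.45 × 5/9 = 0.250.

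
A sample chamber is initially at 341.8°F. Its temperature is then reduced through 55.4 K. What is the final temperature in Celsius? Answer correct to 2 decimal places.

Initial temperature in Celsius: (341.8 - 32) × 5/9 = 172.1111°C.
The 55.4 K change is an interval; Kelvin and Celsius degrees are the same size, so ΔC = -55.4°C.
Final Celsius temperature: 172.1111 - 55.4000 = 116.7111°C.

116.71°C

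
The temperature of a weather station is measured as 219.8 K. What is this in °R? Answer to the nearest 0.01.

In Celsius: 219.8 - 273.15 = -53.3500°C.
In Rankine: -53.3500 × 1.8 + 491.67 = 395.64°R.

395.64°R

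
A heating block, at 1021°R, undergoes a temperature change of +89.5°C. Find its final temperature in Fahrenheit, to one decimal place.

722.4°F

Initial temperature in Celsius: (1021 - 491.67) × 5/9 = 294.0722°C.
Final Celsius temperature: 294.0722 + 89.5000 = 383.5722°C.
In Fahrenheit: 383.5722 × 1.8 + 32 = 722.4°F.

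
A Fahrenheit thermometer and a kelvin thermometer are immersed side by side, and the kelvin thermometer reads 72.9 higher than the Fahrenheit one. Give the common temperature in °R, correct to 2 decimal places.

870.23°R

Let x be the Fahrenheit reading; then the kelvin reading is 5/9·x + 255.372.
(5/9·x + 255.372) - x = 72.9  ⇒  (-4/9)·x = -182.472  ⇒  x = 410.5625°F.
In Celsius: (410.5625 - 32) × 5/9 = 210.3125°C.
In Rankine: 210.3125 × 1.8 + 491.67 = 870.23°R.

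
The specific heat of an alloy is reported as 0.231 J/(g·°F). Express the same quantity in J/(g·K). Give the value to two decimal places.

The quantity depends on a temperature interval, so only the ratio of degree sizes applies; the offset between the scales is irrelevant.
A change of 1 K is a change of 1.8°F, so per K the value is 0.231 × 1.8 = 0.42.

0.42 J/(g·K)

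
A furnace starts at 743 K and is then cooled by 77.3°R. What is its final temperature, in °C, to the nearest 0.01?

426.91°C

Initial temperature in Celsius: 743 - 273.15 = 469.8500°C.
The 77.3°R change is an interval, so only the factor 5/9 applies: -77.3 × 5/9 = -42.9444°C.
Final Celsius temperature: 469.8500 - 42.9444 = 426.9056°C.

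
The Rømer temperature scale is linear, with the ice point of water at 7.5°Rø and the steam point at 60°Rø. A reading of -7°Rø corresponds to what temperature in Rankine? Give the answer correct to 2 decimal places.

441.96°R

Linear interpolation between the fixed points: C = (-7 - 7.5) × 100 / (60 - 7.5) = -27.6190°C.
Then -27.6190 × 1.8 + 491.67 = 441.96°R.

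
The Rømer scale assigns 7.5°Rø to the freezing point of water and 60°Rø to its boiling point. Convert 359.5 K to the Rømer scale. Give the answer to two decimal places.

First in Celsius: 359.5 - 273.15 = 86.3500°C.
Linearly onto the Rømer scale: 7.5 + (86.3500 / 100) × (60 - 7.5) = 52.83°Rø.

52.83°Rø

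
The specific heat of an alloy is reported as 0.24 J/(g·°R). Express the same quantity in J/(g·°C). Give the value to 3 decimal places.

0.432 J/(g·°C)

Since only a temperature interval is involved, the additive offset between the scales drops out.
A change of 1°C is a change of 1.8°R, so per °C the value is 0.24 × 1.8 = 0.432.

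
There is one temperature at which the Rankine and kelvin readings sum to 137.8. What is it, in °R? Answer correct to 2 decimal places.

Let R be the Rankine reading. The kelvin reading is K = 5/9·R.
Require R + K = 137.8: (14/9)·R = 137.8.
R = (137.8) / (14/9) = 88.59.

88.59°R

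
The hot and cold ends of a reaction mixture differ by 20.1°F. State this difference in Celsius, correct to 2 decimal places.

For a temperature interval the offset drops out; only the factor 5/9 applies.
20.1 × 5/9 = 11.17.

11.17°C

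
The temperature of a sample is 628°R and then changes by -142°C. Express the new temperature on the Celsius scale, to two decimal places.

-66.26°C

Initial temperature in Celsius: (628 - 491.67) × 5/9 = 75.7389°C.
Final Celsius temperature: 75.7389 - 142.0000 = -66.2611°C.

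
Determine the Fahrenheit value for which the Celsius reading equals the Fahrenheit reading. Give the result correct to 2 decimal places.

-40.00°F

Let F be the Fahrenheit reading. The Celsius reading is C = 5/9·F - 17.7778.
Set C = F: 5/9·F - 17.7778 = F.
(-4/9)·F = 17.7778  ⇒  F = -40.00.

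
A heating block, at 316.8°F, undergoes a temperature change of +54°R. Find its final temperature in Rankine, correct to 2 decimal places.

Initial temperature in Celsius: (316.8 - 32) × 5/9 = 158.2222°C.
The 54°R change is an interval, so only the factor 5/9 applies: +54 × 5/9 = +30.0000°C.
Final Celsius temperature: 158.2222 + 30.0000 = 188.2222°C.
In Rankine: 188.2222 × 1.8 + 491.67 = 830.47°R.

830.47°R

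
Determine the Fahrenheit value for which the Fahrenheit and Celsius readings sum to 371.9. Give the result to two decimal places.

Let F be the Fahrenheit reading. The Celsius reading is C = 5/9·F - 17.7778.
Require F + C = 371.9: (14/9)·F - 17.7778 = 371.9.
F = (371.9 + 17.7778) / (14/9) = 250.51.

250.51°F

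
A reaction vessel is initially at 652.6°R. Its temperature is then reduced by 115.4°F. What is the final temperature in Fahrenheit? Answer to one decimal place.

77.5°F

Initial temperature in Celsius: (652.6 - 491.67) × 5/9 = 89.4056°C.
The 115.4°F change is an interval, so only the factor 5/9 applies: -115.4 × 5/9 = -64.1111°C.
Final Celsius temperature: 89.4056 - 64.1111 = 25.2944°C.
In Fahrenheit: 25.2944 × 1.8 + 32 = 77.5°F.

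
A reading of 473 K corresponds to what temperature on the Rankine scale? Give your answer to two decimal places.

851.40°R

In Celsius: 473 - 273.15 = 199.8500°C.
In Rankine: 199.8500 × 1.8 + 491.67 = 851.40°R.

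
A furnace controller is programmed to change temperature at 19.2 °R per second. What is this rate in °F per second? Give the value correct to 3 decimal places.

The quantity depends on a temperature interval, so only the ratio of degree sizes applies; the offset between the scales is irrelevant.
A change of 1°R is a change of 1°F, so 19.2 × 1 = 19.200.

19.200 °F/second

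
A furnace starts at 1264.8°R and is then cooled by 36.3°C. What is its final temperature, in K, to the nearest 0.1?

Initial temperature in Celsius: (1264.8 - 491.67) × 5/9 = 429.5167°C.
Final Celsius temperature: 429.5167 - 36.3000 = 393.2167°C.
In kelvin: 393.2167 + 273.15 = 666.4 K.

666.4 K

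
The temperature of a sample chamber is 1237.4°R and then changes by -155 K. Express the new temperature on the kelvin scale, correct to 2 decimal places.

Initial temperature in Celsius: (1237.4 - 491.67) × 5/9 = 414.2944°C.
The 155 K change is an interval; Kelvin and Celsius degrees are the same size, so ΔC = -155°C.
Final Celsius temperature: 414.2944 - 155.0000 = 259.2944°C.
In kelvin: 259.2944 + 273.15 = 532.44 K.

532.44 K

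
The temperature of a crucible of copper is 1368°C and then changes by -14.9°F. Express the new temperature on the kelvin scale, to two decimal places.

The 14.9°F change is an interval, so only the factor 5/9 applies: -14.9 × 5/9 = -8.2778°C.
Final Celsius temperature: 1368.0000 - 8.2778 = 1359.7222°C.
In kelvin: 1359.7222 + 273.15 = 1632.87 K.

1632.87 K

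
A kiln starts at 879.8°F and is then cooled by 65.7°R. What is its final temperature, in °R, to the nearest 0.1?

1273.8°R

Initial temperature in Celsius: (879.8 - 32) × 5/9 = 471.0000°C.
The 65.7°R change is an interval, so only the factor 5/9 applies: -65.7 × 5/9 = -36.5000°C.
Final Celsius temperature: 471.0000 - 36.5000 = 434.5000°C.
In Rankine: 434.5000 × 1.8 + 491.67 = 1273.8°R.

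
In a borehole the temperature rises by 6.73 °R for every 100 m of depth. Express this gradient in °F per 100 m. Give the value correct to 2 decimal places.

The quantity depends on a temperature interval, so only the ratio of degree sizes applies; the offset between the scales is irrelevant.
A change of 1°R is a change of 1°F, so 6.73 × 1 = 6.73.

6.73 °F/100 m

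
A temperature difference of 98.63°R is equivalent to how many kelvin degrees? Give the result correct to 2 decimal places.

54.79 K

Only the scale ratio 5/9 matters for a change in temperature.
98.63 × 5/9 = 54.79.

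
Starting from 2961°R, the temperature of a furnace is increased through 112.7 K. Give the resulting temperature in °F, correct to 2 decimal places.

Initial temperature in Celsius: (2961 - 491.67) × 5/9 = 1371.8500°C.
The 112.7 K change is an interval; Kelvin and Celsius degrees are the same size, so ΔC = +112.7°C.
Final Celsius temperature: 1371.8500 + 112.7000 = 1484.5500°C.
In Fahrenheit: 1484.5500 × 1.8 + 32 = 2704.19°F.

2704.19°F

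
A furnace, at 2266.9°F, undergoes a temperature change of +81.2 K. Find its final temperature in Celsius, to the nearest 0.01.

1322.81°C

Initial temperature in Celsius: (2266.9 - 32) × 5/9 = 1241.6111°C.
The 81.2 K change is an interval; Kelvin and Celsius degrees are the same size, so ΔC = +81.2°C.
Final Celsius temperature: 1241.6111 + 81.2000 = 1322.8111°C.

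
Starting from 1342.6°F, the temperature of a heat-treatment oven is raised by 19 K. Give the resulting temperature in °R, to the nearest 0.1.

1836.5°R

Initial temperature in Celsius: (1342.6 - 32) × 5/9 = 728.1111°C.
The 19 K change is an interval; Kelvin and Celsius degrees are the same size, so ΔC = +19°C.
Final Celsius temperature: 728.1111 + 19.0000 = 747.1111°C.
In Rankine: 747.1111 × 1.8 + 491.67 = 1836.5°R.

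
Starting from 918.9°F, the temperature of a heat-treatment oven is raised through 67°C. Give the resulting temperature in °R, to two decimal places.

Initial temperature in Celsius: (918.9 - 32) × 5/9 = 492.7222°C.
Final Celsius temperature: 492.7222 + 67.0000 = 559.7222°C.
In Rankine: 559.7222 × 1.8 + 491.67 = 1499.17°R.

1499.17°R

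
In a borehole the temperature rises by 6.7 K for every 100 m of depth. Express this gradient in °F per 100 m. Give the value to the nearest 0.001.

12.060 °F/100 m

Since only a temperature interval is involved, the additive offset between the scales drops out.
A change of 1 K is a change of 1.8°F, so 6.7 × 1.8 = 12.060.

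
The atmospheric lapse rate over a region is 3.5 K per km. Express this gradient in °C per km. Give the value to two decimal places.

The quantity depends on a temperature interval, so only the ratio of degree sizes applies; the offset between the scales is irrelevant.
A change of 1 K is a change of 1°C, so 3.5 × 1 = 3.50.

3.50 °C/km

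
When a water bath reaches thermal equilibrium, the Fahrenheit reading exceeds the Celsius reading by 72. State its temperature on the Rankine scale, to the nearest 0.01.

581.67°R

Let x be the Celsius reading; then the Fahrenheit reading is 1.8·x + 32.
(1.8·x + 32) - x = 72  ⇒  (0.8)·x = 40  ⇒  x = 50.0000°C.
In Rankine: 50.0000 × 1.8 + 491.67 = 581.67°R.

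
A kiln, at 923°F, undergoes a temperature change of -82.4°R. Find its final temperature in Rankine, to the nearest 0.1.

1300.3°R

Initial temperature in Celsius: (923 - 32) × 5/9 = 495.0000°C.
The 82.4°R change is an interval, so only the factor 5/9 applies: -82.4 × 5/9 = -45.7778°C.
Final Celsius temperature: 495.0000 - 45.7778 = 449.2222°C.
In Rankine: 449.2222 × 1.8 + 491.67 = 1300.3°R.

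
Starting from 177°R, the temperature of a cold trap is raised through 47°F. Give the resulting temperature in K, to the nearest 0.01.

Initial temperature in Celsius: (177 - 491.67) × 5/9 = -174.8167°C.
The 47°F change is an interval, so only the factor 5/9 applies: +47 × 5/9 = +26.1111°C.
Final Celsius temperature: -174.8167 + 26.1111 = -148.7056°C.
In kelvin: -148.7056 + 273.15 = 124.44 K.

124.44 K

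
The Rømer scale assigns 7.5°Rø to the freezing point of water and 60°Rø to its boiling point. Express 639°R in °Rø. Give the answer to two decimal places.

50.47°Rø

First in Celsius: (639 - 491.67) × 5/9 = 81.8500°C.
Linearly onto the Rømer scale: 7.5 + (81.8500 / 100) × (60 - 7.5) = 50.47°Rø.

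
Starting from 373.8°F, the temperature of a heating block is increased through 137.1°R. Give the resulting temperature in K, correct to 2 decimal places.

Initial temperature in Celsius: (373.8 - 32) × 5/9 = 189.8889°C.
The 137.1°R change is an interval, so only the factor 5/9 applies: +137.1 × 5/9 = +76.1667°C.
Final Celsius temperature: 189.8889 + 76.1667 = 266.0556°C.
In kelvin: 266.0556 + 273.15 = 539.21 K.

539.21 K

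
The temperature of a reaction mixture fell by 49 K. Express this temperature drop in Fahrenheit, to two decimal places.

88.20°F

An interval of 1 K corresponds to 1.8°F.
49 × 1.8 = 88.20.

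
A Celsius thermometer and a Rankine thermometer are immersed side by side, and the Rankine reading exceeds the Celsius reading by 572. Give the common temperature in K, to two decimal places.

373.56 K

Let x be the Celsius reading; then the Rankine reading is 1.8·x + 491.67.
(1.8·x + 491.67) - x = 572  ⇒  (0.8)·x = 80.33  ⇒  x = 100.4125°C.
In kelvin: 100.4125 + 273.15 = 373.56 K.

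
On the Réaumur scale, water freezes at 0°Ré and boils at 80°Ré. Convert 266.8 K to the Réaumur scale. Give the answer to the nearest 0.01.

First in Celsius: 266.8 - 273.15 = -6.3500°C.
Linearly onto the Réaumur scale: 0 + (-6.3500 / 100) × (80 - 0) = -5.08°Ré.

-5.08°Ré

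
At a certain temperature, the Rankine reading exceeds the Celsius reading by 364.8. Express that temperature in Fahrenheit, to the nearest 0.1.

Let x be the Rankine reading; then the Celsius reading is 5/9·x - 273.15.
(5/9·x - 273.15) - x = -364.8  ⇒  (-4/9)·x = -91.65  ⇒  x = 206.2125°R.
In Celsius: (206.2125 - 491.67) × 5/9 = -158.5875°C.
In Fahrenheit: -158.5875 × 1.8 + 32 = -253.5°F.

-253.5°F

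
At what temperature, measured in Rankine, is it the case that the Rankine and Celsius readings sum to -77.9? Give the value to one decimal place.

125.5°R

Let R be the Rankine reading. The Celsius reading is C = 5/9·R - 273.15.
Require R + C = -77.9: (14/9)·R - 273.15 = -77.9.
R = (-77.9 + 273.15) / (14/9) = 125.5.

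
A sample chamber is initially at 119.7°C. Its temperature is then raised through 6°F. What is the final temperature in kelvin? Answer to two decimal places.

396.18 K

The 6°F change is an interval, so only the factor 5/9 applies: +6 × 5/9 = +3.3333°C.
Final Celsius temperature: 119.7000 + 3.3333 = 123.0333°C.
In kelvin: 123.0333 + 273.15 = 396.18 K.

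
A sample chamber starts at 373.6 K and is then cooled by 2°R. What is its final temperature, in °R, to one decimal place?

670.5°R

Initial temperature in Celsius: 373.6 - 273.15 = 100.4500°C.
The 2°R change is an interval, so only the factor 5/9 applies: -2 × 5/9 = -1.1111°C.
Final Celsius temperature: 100.4500 - 1.1111 = 99.3389°C.
In Rankine: 99.3389 × 1.8 + 491.67 = 670.5°R.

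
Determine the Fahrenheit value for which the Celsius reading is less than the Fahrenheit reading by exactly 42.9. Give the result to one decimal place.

56.5°F

Let F be the Fahrenheit reading. The Celsius reading is C = 5/9·F - 17.7778.
Require C - F = -42.9: (-4/9)·F - 17.7778 = -42.9.
F = (-42.9 + 17.7778) / (-4/9) = 56.5.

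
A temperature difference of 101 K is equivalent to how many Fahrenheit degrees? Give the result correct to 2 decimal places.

An interval of 1 K corresponds to 1.8°F.
101 × 1.8 = 181.80.

181.80°F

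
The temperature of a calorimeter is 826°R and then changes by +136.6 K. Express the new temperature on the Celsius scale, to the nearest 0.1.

Initial temperature in Celsius: (826 - 491.67) × 5/9 = 185.7389°C.
The 136.6 K change is an interval; Kelvin and Celsius degrees are the same size, so ΔC = +136.6°C.
Final Celsius temperature: 185.7389 + 136.6000 = 322.3389°C.

322.3°C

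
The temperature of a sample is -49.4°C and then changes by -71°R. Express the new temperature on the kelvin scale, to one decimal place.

The 71°R change is an interval, so only the factor 5/9 applies: -71 × 5/9 = -39.4444°C.
Final Celsius temperature: -49.4000 - 39.4444 = -88.8444°C.
In kelvin: -88.8444 + 273.15 = 184.3 K.

184.3 K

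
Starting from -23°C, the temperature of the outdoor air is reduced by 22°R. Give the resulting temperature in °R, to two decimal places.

The 22°R change is an interval, so only the factor 5/9 applies: -22 × 5/9 = -12.2222°C.
Final Celsius temperature: -23.0000 - 12.2222 = -35.2222°C.
In Rankine: -35.2222 × 1.8 + 491.67 = 428.27°R.

428.27°R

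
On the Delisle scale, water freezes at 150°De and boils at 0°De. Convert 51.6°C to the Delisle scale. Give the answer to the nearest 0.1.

72.6°De

Linearly onto the Delisle scale: 150 + (51.6000 / 100) × (0 - 150) = 72.6°De.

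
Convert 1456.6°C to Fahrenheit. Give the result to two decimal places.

In Fahrenheit: 1456.6000 × 1.8 + 32 = 2653.88°F.

2653.88°F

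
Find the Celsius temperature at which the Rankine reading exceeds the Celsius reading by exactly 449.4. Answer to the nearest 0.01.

-52.84°C

Let C be the Celsius reading. The Rankine reading is R = 1.8·C + 491.67.
Require R - C = 449.4: (0.8)·C + 491.67 = 449.4.
C = (449.4 - 491.67) / (0.8) = -52.84.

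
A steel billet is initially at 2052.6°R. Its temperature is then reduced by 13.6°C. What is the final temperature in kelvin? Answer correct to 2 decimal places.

1126.73 K

Initial temperature in Celsius: (2052.6 - 491.67) × 5/9 = 867.1833°C.
Final Celsius temperature: 867.1833 - 13.6000 = 853.5833°C.
In kelvin: 853.5833 + 273.15 = 1126.73 K.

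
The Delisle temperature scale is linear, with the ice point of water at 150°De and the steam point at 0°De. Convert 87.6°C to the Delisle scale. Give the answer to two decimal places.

Linearly onto the Delisle scale: 150 + (87.6000 / 100) × (0 - 150) = 18.60°De.

18.60°De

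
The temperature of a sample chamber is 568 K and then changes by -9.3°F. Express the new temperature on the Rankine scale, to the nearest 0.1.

Initial temperature in Celsius: 568 - 273.15 = 294.8500°C.
The 9.3°F change is an interval, so only the factor 5/9 applies: -9.3 × 5/9 = -5.1667°C.
Final Celsius temperature: 294.8500 - 5.1667 = 289.6833°C.
In Rankine: 289.6833 × 1.8 + 491.67 = 1013.1°R.

1013.1°R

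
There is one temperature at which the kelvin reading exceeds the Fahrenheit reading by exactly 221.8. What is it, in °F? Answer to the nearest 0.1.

75.5°F

Let F be the Fahrenheit reading. The kelvin reading is K = 5/9·F + 255.372.
Require K - F = 221.8: (-4/9)·F + 255.372 = 221.8.
F = (221.8 - 255.372) / (-4/9) = 75.5.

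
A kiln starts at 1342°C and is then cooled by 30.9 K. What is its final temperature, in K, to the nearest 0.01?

The 30.9 K change is an interval; Kelvin and Celsius degrees are the same size, so ΔC = -30.9°C.
Final Celsius temperature: 1342.0000 - 30.9000 = 1311.1000°C.
In kelvin: 1311.1000 + 273.15 = 1584.25 K.

1584.25 K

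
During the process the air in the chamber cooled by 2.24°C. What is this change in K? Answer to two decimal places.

2.24 K

Celsius and kelvin degrees are the same size, so the interval is unchanged: 2.24.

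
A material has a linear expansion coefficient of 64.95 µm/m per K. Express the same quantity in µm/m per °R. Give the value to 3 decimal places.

Since only a temperature interval is involved, the additive offset between the scales drops out.
A change of 1°R is a change of 5/9 K, so per °R the value is 64.95 × 5/9 = 36.083.

36.083 µm/m per °R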